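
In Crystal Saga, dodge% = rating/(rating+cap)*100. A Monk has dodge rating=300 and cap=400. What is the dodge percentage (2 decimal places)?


dodge% = 300 / (300 + 400) * 100
= 300 / 700 * 100
= 0.428571 * 100
= 42.86%

42.86%


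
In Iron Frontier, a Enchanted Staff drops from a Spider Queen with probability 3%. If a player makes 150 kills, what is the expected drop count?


Expected drops = kills * (drop_rate / 100)
= 150 * (3 / 100)
= 150 * 0.03
= 4.5

4.5 drops


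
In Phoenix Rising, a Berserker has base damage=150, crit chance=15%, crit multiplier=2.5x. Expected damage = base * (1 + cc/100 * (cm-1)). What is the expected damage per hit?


E[dmg] = base * (1 + crit_chance * (crit_mult - 1))
cc as decimal = 15/100 = 0.15
cm - 1 = 2.5 - 1 = 1.5
Bonus factor = 0.15 * 1.5 = 0.225
Total multiplier = 1 + 0.225 = 1.225
Expected damage = 150 * 1.225 = 183.75

183.75 damage


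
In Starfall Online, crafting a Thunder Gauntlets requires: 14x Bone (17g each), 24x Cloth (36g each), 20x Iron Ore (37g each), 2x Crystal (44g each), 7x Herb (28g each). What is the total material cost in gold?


Cost breakdown:
  Bone: 14 * 17 = 238
  Cloth: 24 * 36 = 864
  Iron Ore: 20 * 37 = 740
  Crystal: 2 * 44 = 88
  Herb: 7 * 28 = 196
Total = 238 + 864 + 740 + 88 + 196 = 2126

2126 gold


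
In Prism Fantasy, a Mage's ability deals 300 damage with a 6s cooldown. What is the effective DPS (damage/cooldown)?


DPS = damage / cooldown
= 300 / 6
= 50.00

50.00 DPS


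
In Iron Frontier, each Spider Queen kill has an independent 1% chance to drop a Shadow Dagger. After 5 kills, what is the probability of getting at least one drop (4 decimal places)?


P(at least one) = 1 - P(none) = 1 - (1-p)^n
p = 1/100 = 0.01
1 - p = 0.99
(1 - p)^5 = 0.99^5 = 0.950990
P(at least one) = 1 - 0.950990 = 0.0490

0.0490


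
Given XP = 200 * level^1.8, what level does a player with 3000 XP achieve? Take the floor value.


XP = 200 * level^1.8, so level = (XP / 200)^(1/1.8)
= (3000 / 200)^(1/1.8)
= 15.0^0.5556
= 4.5018
Floor: level = 4

level 4


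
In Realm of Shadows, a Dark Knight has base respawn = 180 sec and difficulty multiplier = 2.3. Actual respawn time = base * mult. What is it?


Respawn time = base * multiplier
= 180 * 2.3
= 414.0 seconds

414.0 seconds


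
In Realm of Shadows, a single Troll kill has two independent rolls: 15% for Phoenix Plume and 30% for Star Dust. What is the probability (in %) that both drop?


For independent events, P(both) = P(A) * P(B)
= 15% * 30%
= 450 / 100 %
= 4.5%

4.5%


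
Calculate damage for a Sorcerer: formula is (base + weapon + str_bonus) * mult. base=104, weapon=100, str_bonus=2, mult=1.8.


Sum base + weapon + str = 104 + 100 + 2 = 206
Multiply by 1.8:
206 * 1.8 = 370.8

370.8 damage


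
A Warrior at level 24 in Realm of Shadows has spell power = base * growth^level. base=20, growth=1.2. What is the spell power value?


value = base * growth^level
= 20 * 1.2^24
= 20 * 79.496847
= 1589.94

1589.94 spell power


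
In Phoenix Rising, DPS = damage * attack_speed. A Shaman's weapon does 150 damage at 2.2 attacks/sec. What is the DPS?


DPS = damage * attack_speed
= 150 * 2.2
= 330.0

330.0 DPS


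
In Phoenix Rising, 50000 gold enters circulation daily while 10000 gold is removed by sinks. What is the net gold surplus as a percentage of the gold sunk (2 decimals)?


Net gold = 50000 - 10000 = 40000
Inflation rate = net / sunk * 100 = 40000 / 10000 * 100
= 4.0 * 100
= 400.00%

400.00%


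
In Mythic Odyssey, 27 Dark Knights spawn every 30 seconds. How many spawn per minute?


Spawns per minute = count * (60 / interval)
= 27 * (60 / 30)
= 27 * 2.0
= 54.0

54.0 per minute


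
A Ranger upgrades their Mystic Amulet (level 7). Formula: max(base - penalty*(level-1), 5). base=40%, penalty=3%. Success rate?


raw_rate = 40 - 3 * (7 - 1)
= 40 - 3 * 6
= 40 - 18
= 22
Apply floor: max(22, 5) = 22%

22%


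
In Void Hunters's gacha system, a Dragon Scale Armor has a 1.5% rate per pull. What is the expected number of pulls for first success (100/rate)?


Expected pulls for a geometric distribution = 1/p = 100 / rate%
= 100 / 1.5
= 66.67

66.67 pulls


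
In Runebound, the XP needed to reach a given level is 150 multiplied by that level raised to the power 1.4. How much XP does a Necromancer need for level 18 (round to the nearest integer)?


XP = 150 * level^1.4
Substitute level = 18:
XP = 150 * 18^1.4
= 150 * 57.1981
= 8580

8580 XP


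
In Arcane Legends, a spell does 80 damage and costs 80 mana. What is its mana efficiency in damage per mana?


Efficiency = damage / mana
= 80 / 80
= 1.00

1.00 dmg/mana


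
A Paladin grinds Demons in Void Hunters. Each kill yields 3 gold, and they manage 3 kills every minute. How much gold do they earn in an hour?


Gold per minute = 3 * 3 = 9
Gold per hour = 9 * 60 = 540

540 gold/hour


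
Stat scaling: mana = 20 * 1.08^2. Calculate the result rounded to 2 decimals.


value = base * growth^level
= 20 * 1.08^2
= 20 * 1.1664
= 23.33

23.33 mana


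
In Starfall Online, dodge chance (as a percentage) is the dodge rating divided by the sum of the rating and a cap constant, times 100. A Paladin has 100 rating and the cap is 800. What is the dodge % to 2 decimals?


dodge% = 100 / (100 + 800) * 100
= 100 / 900 * 100
= 0.111111 * 100
= 11.11%

11.11%


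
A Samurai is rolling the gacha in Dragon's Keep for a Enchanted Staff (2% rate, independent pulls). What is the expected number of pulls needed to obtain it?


Expected pulls for a geometric distribution = 1/p = 100 / rate%
= 100 / 2
= 50.0

50.0 pulls


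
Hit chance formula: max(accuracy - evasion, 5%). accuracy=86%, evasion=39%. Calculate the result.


accuracy - evasion = 86 - 39 = 47
Apply floor: max(47, 5) = 47
Hit chance = 47%

47%


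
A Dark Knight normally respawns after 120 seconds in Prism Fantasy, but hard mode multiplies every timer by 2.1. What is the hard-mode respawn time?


Respawn time = base * multiplier
= 120 * 2.1
= 252.0 seconds

252.0 seconds


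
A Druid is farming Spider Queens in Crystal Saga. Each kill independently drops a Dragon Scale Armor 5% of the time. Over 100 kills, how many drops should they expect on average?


Expected drops = kills * (drop_rate / 100)
= 100 * (5 / 100)
= 100 * 0.05
= 5.0

5.0 drops


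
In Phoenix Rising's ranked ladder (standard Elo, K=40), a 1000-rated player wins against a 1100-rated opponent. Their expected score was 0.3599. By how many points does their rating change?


Elo update: delta = K * (S - Ea), where S = 1 (wins)
S - Ea = 1 - 0.3599 = 0.6401
Rating change = 40 * 0.6401
= 25.60

25.60 rating points


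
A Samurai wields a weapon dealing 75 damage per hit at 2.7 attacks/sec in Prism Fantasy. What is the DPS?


DPS = damage * attack_speed
= 75 * 2.7
= 202.5

202.5 DPS


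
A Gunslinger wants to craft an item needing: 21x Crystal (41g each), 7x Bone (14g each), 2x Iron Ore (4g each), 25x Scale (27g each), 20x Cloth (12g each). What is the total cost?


Cost breakdown:
  Crystal: 21 * 41 = 861
  Bone: 7 * 14 = 98
  Iron Ore: 2 * 4 = 8
  Scale: 25 * 27 = 675
  Cloth: 20 * 12 = 240
Total = 861 + 98 + 8 + 675 + 240 = 1882

1882 gold


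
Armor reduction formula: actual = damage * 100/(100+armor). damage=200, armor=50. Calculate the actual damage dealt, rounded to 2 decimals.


actual = 200 * 100 / (100 + 50)
= 200 * 100 / 150
= 20000 / 150
= 133.33

133.33 damage


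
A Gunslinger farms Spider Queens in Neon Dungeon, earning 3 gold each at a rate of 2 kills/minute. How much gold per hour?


Gold per minute = 3 * 2 = 6
Gold per hour = 6 * 60 = 360

360 gold/hour


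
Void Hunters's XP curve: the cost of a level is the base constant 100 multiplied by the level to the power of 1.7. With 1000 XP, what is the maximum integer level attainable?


XP = 100 * level^1.7, so level = (XP / 100)^(1/1.7)
= (1000 / 100)^(1/1.7)
= 10.0^0.5882
= 3.8747
Floor: level = 3

level 3


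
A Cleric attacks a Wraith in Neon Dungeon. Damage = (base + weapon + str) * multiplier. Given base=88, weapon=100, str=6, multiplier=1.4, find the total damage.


Sum base + weapon + str = 88 + 100 + 6 = 194
Multiply by 1.4:
194 * 1.4 = 271.6

271.6 damage


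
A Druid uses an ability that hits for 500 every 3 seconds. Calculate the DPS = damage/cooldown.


DPS = damage / cooldown
= 500 / 3
= 166.67

166.67 DPS


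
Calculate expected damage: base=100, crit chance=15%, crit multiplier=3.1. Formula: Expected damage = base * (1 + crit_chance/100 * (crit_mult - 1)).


E[dmg] = base * (1 + crit_chance * (crit_mult - 1))
cc as decimal = 15/100 = 0.15
cm - 1 = 3.1 - 1 = 2.1
Bonus factor = 0.15 * 2.1 = 0.315
Total multiplier = 1 + 0.315 = 1.315
Expected damage = 100 * 1.315 = 131.50

131.50 damage


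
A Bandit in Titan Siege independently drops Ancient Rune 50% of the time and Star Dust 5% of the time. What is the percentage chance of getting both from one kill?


For independent events, P(both) = P(A) * P(B)
= 50% * 5%
= 250 / 100 %
= 2.5%

2.5%


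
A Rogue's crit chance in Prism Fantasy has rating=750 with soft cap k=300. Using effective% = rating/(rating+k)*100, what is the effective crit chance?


effective% = rating / (rating + k) * 100
= 750 / (750 + 300) * 100
= 750 / 1050 * 100
= 0.714286 * 100
= 71.43%

71.43%


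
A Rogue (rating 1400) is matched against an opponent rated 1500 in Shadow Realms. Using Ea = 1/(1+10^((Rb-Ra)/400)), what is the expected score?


Elo expected score: Ea = 1/(1 + 10^((Rb-Ra)/400))
Rb - Ra = 1500 - 1400 = 100
(Rb-Ra)/400 = 100/400 = 0.25
10^0.25 = 1.778279
Ea = 1/(1 + 1.778279) = 1/2.778279 = 0.3599

0.3599


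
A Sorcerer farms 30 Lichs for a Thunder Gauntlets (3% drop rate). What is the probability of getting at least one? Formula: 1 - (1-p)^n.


P(at least one) = 1 - P(none) = 1 - (1-p)^n
p = 3/100 = 0.03
1 - p = 0.97
(1 - p)^30 = 0.97^30 = 0.401007
P(at least one) = 1 - 0.401007 = 0.5990

0.5990


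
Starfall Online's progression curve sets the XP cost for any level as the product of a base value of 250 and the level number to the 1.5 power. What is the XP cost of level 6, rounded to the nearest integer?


XP = 250 * level^1.5
Substitute level = 6:
XP = 250 * 6^1.5
= 250 * 14.6969
= 3674

3674 XP


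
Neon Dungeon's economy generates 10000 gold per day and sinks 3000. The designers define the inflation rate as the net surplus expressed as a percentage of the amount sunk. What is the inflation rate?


Net gold = 10000 - 3000 = 7000
Inflation rate = net / sunk * 100 = 7000 / 3000 * 100
= 2.333333 * 100
= 233.33%

233.33%


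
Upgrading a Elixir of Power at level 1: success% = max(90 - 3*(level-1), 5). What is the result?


raw_rate = 90 - 3 * (1 - 1)
= 90 - 3 * 0
= 90 - 0
= 90
Apply floor: max(90, 5) = 90%

90%


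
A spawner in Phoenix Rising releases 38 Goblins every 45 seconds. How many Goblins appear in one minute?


Spawns per minute = count * (60 / interval)
= 38 * (60 / 45)
= 38 * 1.3333
= 50.67

50.67 per minute


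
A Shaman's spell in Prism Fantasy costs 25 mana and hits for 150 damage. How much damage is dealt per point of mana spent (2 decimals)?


Efficiency = damage / mana
= 150 / 25
= 6.00

6.00 dmg/mana


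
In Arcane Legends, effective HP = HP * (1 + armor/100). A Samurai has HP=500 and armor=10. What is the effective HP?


EHP = 500 * (1 + 10/100)
= 500 * (1 + 0.1)
= 500 * 1.1
= 550.0

550.0 EHP


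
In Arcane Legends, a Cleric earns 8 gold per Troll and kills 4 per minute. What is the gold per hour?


Gold per minute = 8 * 4 = 32
Gold per hour = 32 * 60 = 1920

1920 gold/hour


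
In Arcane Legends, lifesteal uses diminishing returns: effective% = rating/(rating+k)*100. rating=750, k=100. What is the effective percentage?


effective% = rating / (rating + k) * 100
= 750 / (750 + 100) * 100
= 750 / 850 * 100
= 0.882353 * 100
= 88.24%

88.24%


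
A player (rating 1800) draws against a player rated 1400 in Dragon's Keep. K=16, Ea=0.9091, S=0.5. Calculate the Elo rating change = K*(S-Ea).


Elo update: delta = K * (S - Ea), where S = 0.5 (draws)
S - Ea = 0.5 - 0.9091 = -0.4091
Rating change = 16 * -0.4091
= -6.55

-6.55 rating points


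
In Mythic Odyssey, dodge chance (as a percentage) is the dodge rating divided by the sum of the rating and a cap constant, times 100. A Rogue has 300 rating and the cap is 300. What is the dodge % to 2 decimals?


dodge% = 300 / (300 + 300) * 100
= 300 / 600 * 100
= 0.5 * 100
= 50.00%

50.00%


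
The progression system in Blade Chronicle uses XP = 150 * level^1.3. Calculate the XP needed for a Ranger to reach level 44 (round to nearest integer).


XP = 150 * level^1.3
Substitute level = 44:
XP = 150 * 44^1.3
= 150 * 136.9268
= 20539

20539 XP


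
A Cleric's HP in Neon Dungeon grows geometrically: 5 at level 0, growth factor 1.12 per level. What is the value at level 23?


value = base * growth^level
= 5 * 1.12^23
= 5 * 13.552347
= 67.76

67.76 HP


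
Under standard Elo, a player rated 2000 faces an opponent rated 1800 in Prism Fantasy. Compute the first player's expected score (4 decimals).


Elo expected score: Ea = 1/(1 + 10^((Rb-Ra)/400))
Rb - Ra = 1800 - 2000 = -200
(Rb-Ra)/400 = -200/400 = -0.5
10^-0.5 = 0.316228
Ea = 1/(1 + 0.316228) = 1/1.316228 = 0.7597

0.7597


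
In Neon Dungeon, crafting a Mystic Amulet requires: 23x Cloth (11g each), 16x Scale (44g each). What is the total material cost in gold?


Cost breakdown:
  Cloth: 23 * 11 = 253
  Scale: 16 * 44 = 704
Total = 253 + 704 = 957

957 gold


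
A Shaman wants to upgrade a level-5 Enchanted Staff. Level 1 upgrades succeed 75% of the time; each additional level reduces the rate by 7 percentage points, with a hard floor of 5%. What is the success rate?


raw_rate = 75 - 7 * (5 - 1)
= 75 - 7 * 4
= 75 - 28
= 47
Apply floor: max(47, 5) = 47%

47%


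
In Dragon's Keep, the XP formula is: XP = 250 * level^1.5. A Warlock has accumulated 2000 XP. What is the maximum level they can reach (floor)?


XP = 250 * level^1.5, so level = (XP / 250)^(1/1.5)
= (2000 / 250)^(1/1.5)
= 8.0^0.6667
= 4.0
Floor: level = 4

level 4


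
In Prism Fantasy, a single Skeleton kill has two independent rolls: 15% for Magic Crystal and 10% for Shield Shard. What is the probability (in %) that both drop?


For independent events, P(both) = P(A) * P(B)
= 15% * 10%
= 150 / 100 %
= 1.5%

1.5%


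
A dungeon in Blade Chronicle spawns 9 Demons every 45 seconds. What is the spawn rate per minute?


Spawns per minute = count * (60 / interval)
= 9 * (60 / 45)
= 9 * 1.3333
= 12.0

12.0 per minute


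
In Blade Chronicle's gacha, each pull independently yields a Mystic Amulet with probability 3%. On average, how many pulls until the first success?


Expected pulls for a geometric distribution = 1/p = 100 / rate%
= 100 / 3
= 33.33

33.33 pulls


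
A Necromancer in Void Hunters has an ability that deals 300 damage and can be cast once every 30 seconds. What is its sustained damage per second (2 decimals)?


DPS = damage / cooldown
= 300 / 30
= 10.00

10.00 DPS


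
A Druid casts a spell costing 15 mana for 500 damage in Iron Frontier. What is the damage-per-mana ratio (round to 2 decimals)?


Efficiency = damage / mana
= 500 / 15
= 33.33

33.33 dmg/mana


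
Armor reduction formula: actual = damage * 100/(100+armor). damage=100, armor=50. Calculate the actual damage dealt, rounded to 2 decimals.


actual = 100 * 100 / (100 + 50)
= 100 * 100 / 150
= 10000 / 150
= 66.67

66.67 damage


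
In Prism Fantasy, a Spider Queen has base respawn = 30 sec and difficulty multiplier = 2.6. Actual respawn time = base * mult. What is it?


Respawn time = base * multiplier
= 30 * 2.6
= 78.0 seconds

78.0 seconds


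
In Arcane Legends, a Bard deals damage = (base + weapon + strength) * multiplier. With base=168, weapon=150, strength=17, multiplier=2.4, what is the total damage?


Sum base + weapon + str = 168 + 150 + 17 = 335
Multiply by 2.4:
335 * 2.4 = 804.0

804.0 damage


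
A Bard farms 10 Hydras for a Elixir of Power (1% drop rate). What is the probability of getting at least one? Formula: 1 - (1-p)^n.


P(at least one) = 1 - P(none) = 1 - (1-p)^n
p = 1/100 = 0.01
1 - p = 0.99
(1 - p)^10 = 0.99^10 = 0.904382
P(at least one) = 1 - 0.904382 = 0.0956

0.0956


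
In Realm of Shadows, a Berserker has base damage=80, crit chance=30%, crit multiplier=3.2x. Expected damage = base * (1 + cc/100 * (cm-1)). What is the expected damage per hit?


E[dmg] = base * (1 + crit_chance * (crit_mult - 1))
cc as decimal = 30/100 = 0.3
cm - 1 = 3.2 - 1 = 2.2
Bonus factor = 0.3 * 2.2 = 0.66
Total multiplier = 1 + 0.66 = 1.66
Expected damage = 80 * 1.66 = 132.80

132.80 damage


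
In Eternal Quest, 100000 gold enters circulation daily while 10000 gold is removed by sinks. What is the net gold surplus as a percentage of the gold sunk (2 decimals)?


Net gold = 100000 - 10000 = 90000
Inflation rate = net / sunk * 100 = 90000 / 10000 * 100
= 9.0 * 100
= 900.00%

900.00%


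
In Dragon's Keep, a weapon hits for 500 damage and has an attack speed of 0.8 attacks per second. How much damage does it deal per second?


DPS = damage * attack_speed
= 500 * 0.8
= 400.0

400.0 DPS


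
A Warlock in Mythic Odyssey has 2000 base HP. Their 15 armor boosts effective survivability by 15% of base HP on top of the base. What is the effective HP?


EHP = 2000 * (1 + 15/100)
= 2000 * (1 + 0.15)
= 2000 * 1.15
= 2300.0

2300.0 EHP


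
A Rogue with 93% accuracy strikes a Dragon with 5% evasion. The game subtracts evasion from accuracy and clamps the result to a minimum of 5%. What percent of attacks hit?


accuracy - evasion = 93 - 5 = 88
Apply floor: max(88, 5) = 88
Hit chance = 88%

88%


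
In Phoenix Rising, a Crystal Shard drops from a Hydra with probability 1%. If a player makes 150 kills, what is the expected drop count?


Expected drops = kills * (drop_rate / 100)
= 150 * (1 / 100)
= 150 * 0.01
= 1.5

1.5 drops


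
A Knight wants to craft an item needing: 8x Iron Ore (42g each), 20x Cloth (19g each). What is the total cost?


Cost breakdown:
  Iron Ore: 8 * 42 = 336
  Cloth: 20 * 19 = 380
Total = 336 + 380 = 716

716 gold


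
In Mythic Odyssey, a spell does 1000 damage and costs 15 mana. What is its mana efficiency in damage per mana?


Efficiency = damage / mana
= 1000 / 15
= 66.67

66.67 dmg/mana


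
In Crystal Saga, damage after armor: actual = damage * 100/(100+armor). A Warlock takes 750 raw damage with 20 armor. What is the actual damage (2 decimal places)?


actual = 750 * 100 / (100 + 20)
= 750 * 100 / 120
= 75000 / 120
= 625.00

625.00 damage


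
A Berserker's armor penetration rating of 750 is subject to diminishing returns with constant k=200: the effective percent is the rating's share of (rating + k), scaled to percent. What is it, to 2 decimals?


effective% = rating / (rating + k) * 100
= 750 / (750 + 200) * 100
= 750 / 950 * 100
= 0.789474 * 100
= 78.95%

78.95%


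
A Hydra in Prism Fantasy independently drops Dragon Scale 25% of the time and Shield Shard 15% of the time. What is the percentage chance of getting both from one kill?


For independent events, P(both) = P(A) * P(B)
= 25% * 15%
= 375 / 100 %
= 3.75%

3.75%


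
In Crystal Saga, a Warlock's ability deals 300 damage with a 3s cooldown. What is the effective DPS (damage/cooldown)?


DPS = damage / cooldown
= 300 / 3
= 100.00

100.00 DPS


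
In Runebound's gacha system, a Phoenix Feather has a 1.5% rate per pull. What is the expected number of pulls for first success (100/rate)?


Expected pulls for a geometric distribution = 1/p = 100 / rate%
= 100 / 1.5
= 66.67

66.67 pulls


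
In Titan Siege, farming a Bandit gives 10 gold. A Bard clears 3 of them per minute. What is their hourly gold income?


Gold per minute = 10 * 3 = 30
Gold per hour = 30 * 60 = 1800

1800 gold/hour


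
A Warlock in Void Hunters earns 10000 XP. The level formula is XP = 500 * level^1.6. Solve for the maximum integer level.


XP = 500 * level^1.6, so level = (XP / 500)^(1/1.6)
= (10000 / 500)^(1/1.6)
= 20.0^0.625
= 6.5034
Floor: level = 6

level 6


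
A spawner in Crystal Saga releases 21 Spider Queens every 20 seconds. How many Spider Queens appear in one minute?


Spawns per minute = count * (60 / interval)
= 21 * (60 / 20)
= 21 * 3.0
= 63.0

63.0 per minute


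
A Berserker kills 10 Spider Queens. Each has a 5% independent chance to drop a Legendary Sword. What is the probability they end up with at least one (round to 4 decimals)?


P(at least one) = 1 - P(none) = 1 - (1-p)^n
p = 5/100 = 0.05
1 - p = 0.95
(1 - p)^10 = 0.95^10 = 0.598737
P(at least one) = 1 - 0.598737 = 0.4013

0.4013


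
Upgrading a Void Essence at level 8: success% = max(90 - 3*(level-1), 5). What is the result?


raw_rate = 90 - 3 * (8 - 1)
= 90 - 3 * 7
= 90 - 21
= 69
Apply floor: max(69, 5) = 69%

69%


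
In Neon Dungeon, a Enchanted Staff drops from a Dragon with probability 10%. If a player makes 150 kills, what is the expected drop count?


Expected drops = kills * (drop_rate / 100)
= 150 * (10 / 100)
= 150 * 0.1
= 15.0

15.0 drops


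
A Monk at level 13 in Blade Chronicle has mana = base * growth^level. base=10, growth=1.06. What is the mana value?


value = base * growth^level
= 10 * 1.06^13
= 10 * 2.132928
= 21.33

21.33 mana


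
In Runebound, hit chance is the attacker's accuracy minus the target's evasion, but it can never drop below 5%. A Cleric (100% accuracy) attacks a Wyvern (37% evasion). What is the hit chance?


accuracy - evasion = 100 - 37 = 63
Apply floor: max(63, 5) = 63
Hit chance = 63%

63%


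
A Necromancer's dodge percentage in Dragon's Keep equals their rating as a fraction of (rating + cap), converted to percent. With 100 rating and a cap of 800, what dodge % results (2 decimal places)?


dodge% = 100 / (100 + 800) * 100
= 100 / 900 * 100
= 0.111111 * 100
= 11.11%

11.11%


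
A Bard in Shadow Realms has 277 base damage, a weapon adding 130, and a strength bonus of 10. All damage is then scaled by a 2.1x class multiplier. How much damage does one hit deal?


Sum base + weapon + str = 277 + 130 + 10 = 417
Multiply by 2.1:
417 * 2.1 = 875.7

875.7 damage


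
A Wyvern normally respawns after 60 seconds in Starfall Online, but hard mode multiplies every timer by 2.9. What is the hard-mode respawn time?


Respawn time = base * multiplier
= 60 * 2.9
= 174.0 seconds

174.0 seconds


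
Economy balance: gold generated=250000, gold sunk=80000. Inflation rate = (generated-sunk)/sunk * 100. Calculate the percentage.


Net gold = 250000 - 80000 = 170000
Inflation rate = net / sunk * 100 = 170000 / 80000 * 100
= 2.125 * 100
= 212.50%

212.50%


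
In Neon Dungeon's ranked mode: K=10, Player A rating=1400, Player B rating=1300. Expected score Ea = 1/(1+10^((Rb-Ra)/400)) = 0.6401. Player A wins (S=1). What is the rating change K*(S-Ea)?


Elo update: delta = K * (S - Ea), where S = 1 (wins)
S - Ea = 1 - 0.6401 = 0.3599
Rating change = 10 * 0.3599
= 3.60

3.60 rating points


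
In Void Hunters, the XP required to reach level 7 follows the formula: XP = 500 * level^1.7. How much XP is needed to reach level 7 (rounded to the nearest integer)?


XP = 500 * level^1.7
Substitute level = 7:
XP = 500 * 7^1.7
= 500 * 27.3317
= 13666

13666 XP


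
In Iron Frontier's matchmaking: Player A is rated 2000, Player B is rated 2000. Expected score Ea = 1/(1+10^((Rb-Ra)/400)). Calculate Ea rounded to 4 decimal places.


Elo expected score: Ea = 1/(1 + 10^((Rb-Ra)/400))
Rb - Ra = 2000 - 2000 = 0
(Rb-Ra)/400 = 0/400 = 0.0
10^0.0 = 1.0
Ea = 1/(1 + 1.0) = 1/2.0 = 0.5000

0.5000


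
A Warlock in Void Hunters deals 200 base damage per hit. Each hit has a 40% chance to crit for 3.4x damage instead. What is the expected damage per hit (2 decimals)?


E[dmg] = base * (1 + crit_chance * (crit_mult - 1))
cc as decimal = 40/100 = 0.4
cm - 1 = 3.4 - 1 = 2.4
Bonus factor = 0.4 * 2.4 = 0.96
Total multiplier = 1 + 0.96 = 1.96
Expected damage = 200 * 1.96 = 392.00

392.00 damage


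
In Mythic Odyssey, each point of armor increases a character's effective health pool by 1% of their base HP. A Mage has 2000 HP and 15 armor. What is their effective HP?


EHP = 2000 * (1 + 15/100)
= 2000 * (1 + 0.15)
= 2000 * 1.15
= 2300.0

2300.0 EHP


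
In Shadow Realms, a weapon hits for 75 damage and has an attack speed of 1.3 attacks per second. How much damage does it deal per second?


DPS = damage * attack_speed
= 75 * 1.3
= 97.5

97.5 DPS


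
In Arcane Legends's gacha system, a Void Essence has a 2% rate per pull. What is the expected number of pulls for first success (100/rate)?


Expected pulls for a geometric distribution = 1/p = 100 / rate%
= 100 / 2
= 50.0

50.0 pulls


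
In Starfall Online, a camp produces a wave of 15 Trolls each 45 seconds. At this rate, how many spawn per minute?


Spawns per minute = count * (60 / interval)
= 15 * (60 / 45)
= 15 * 1.3333
= 20.0

20.0 per minute


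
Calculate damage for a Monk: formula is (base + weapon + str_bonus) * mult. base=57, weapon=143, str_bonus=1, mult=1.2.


Sum base + weapon + str = 57 + 143 + 1 = 201
Multiply by 1.2:
201 * 1.2 = 241.2

241.2 damage


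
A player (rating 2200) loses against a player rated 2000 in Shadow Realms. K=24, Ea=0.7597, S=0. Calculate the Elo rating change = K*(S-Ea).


Elo update: delta = K * (S - Ea), where S = 0 (loses)
S - Ea = 0 - 0.7597 = -0.7597
Rating change = 24 * -0.7597
= -18.23

-18.23 rating points


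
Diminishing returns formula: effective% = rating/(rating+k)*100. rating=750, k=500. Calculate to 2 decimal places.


effective% = rating / (rating + k) * 100
= 750 / (750 + 500) * 100
= 750 / 1250 * 100
= 0.6 * 100
= 60.00%

60.00%


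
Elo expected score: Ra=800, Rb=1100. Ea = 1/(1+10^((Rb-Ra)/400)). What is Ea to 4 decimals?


Elo expected score: Ea = 1/(1 + 10^((Rb-Ra)/400))
Rb - Ra = 1100 - 800 = 300
(Rb-Ra)/400 = 300/400 = 0.75
10^0.75 = 5.623413
Ea = 1/(1 + 5.623413) = 1/6.623413 = 0.1510

0.1510


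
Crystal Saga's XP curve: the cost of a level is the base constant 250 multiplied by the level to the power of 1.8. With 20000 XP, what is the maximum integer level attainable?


XP = 250 * level^1.8, so level = (XP / 250)^(1/1.8)
= (20000 / 250)^(1/1.8)
= 80.0^0.5556
= 11.4096
Floor: level = 11

level 11


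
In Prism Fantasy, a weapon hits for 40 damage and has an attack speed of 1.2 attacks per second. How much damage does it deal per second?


DPS = damage * attack_speed
= 40 * 1.2
= 48.0

48.0 DPS


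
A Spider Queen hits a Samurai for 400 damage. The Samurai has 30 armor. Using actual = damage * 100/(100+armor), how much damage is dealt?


actual = 400 * 100 / (100 + 30)
= 400 * 100 / 130
= 40000 / 130
= 307.69

307.69 damage


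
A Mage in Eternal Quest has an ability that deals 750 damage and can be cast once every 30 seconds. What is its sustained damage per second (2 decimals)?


DPS = damage / cooldown
= 750 / 30
= 25.00

25.00 DPS


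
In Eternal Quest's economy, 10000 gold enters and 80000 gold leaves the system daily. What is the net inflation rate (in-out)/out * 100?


Net gold = 10000 - 80000 = -70000
Inflation rate = net / sunk * 100 = -70000 / 80000 * 100
= -0.875 * 100
= -87.50%

-87.50%


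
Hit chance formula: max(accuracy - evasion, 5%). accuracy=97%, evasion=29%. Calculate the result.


accuracy - evasion = 97 - 29 = 68
Apply floor: max(68, 5) = 68
Hit chance = 68%

68%


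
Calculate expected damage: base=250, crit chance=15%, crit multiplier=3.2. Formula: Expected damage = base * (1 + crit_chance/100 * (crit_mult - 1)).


E[dmg] = base * (1 + crit_chance * (crit_mult - 1))
cc as decimal = 15/100 = 0.15
cm - 1 = 3.2 - 1 = 2.2
Bonus factor = 0.15 * 2.2 = 0.33
Total multiplier = 1 + 0.33 = 1.33
Expected damage = 250 * 1.33 = 332.50

332.50 damage


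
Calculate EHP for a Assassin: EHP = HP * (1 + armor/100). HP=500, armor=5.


EHP = 500 * (1 + 5/100)
= 500 * (1 + 0.05)
= 500 * 1.05
= 525.0

525.0 EHP


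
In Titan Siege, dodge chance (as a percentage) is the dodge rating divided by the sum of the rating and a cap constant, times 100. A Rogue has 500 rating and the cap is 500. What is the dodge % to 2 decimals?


dodge% = 500 / (500 + 500) * 100
= 500 / 1000 * 100
= 0.5 * 100
= 50.00%

50.00%


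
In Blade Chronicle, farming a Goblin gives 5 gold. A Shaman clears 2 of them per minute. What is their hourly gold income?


Gold per minute = 5 * 2 = 10
Gold per hour = 10 * 60 = 600

600 gold/hour


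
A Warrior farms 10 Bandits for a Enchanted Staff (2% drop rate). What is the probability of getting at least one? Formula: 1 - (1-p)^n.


P(at least one) = 1 - P(none) = 1 - (1-p)^n
p = 2/100 = 0.02
1 - p = 0.98
(1 - p)^10 = 0.98^10 = 0.817073
P(at least one) = 1 - 0.817073 = 0.1829

0.1829


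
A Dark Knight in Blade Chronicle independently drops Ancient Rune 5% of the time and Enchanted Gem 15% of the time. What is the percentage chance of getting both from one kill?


For independent events, P(both) = P(A) * P(B)
= 5% * 15%
= 75 / 100 %
= 0.75%

0.75%


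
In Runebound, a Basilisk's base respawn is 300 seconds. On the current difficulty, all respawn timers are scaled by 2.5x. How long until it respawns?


Respawn time = base * multiplier
= 300 * 2.5
= 750.0 seconds

750.0 seconds


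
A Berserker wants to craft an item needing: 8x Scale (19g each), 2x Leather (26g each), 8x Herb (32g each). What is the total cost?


Cost breakdown:
  Scale: 8 * 19 = 152
  Leather: 2 * 26 = 52
  Herb: 8 * 32 = 256
Total = 152 + 52 + 256 = 460

460 gold


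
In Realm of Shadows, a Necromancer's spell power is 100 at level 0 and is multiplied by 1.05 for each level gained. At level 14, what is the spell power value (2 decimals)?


value = base * growth^level
= 100 * 1.05^14
= 100 * 1.979932
= 197.99

197.99 spell power


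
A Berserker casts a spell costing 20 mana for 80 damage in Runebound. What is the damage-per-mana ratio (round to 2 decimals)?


Efficiency = damage / mana
= 80 / 20
= 4.00

4.00 dmg/mana


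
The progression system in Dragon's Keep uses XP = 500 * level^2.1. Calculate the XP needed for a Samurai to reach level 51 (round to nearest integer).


XP = 500 * level^2.1
Substitute level = 51:
XP = 500 * 51^2.1
= 500 * 3853.8727
= 1926936

1926936 XP


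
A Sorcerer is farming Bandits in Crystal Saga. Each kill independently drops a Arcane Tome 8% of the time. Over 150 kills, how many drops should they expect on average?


Expected drops = kills * (drop_rate / 100)
= 150 * (8 / 100)
= 150 * 0.08
= 12.0

12.0 drops


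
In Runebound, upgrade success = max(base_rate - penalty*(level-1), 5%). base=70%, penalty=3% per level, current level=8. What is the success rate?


raw_rate = 70 - 3 * (8 - 1)
= 70 - 3 * 7
= 70 - 21
= 49
Apply floor: max(49, 5) = 49%

49%


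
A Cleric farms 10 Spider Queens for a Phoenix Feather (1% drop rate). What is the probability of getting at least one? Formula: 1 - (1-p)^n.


P(at least one) = 1 - P(none) = 1 - (1-p)^n
p = 1/100 = 0.01
1 - p = 0.99
(1 - p)^10 = 0.99^10 = 0.904382
P(at least one) = 1 - 0.904382 = 0.0956

0.0956


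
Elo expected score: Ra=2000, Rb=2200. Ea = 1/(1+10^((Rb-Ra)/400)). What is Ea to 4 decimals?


Elo expected score: Ea = 1/(1 + 10^((Rb-Ra)/400))
Rb - Ra = 2200 - 2000 = 200
(Rb-Ra)/400 = 200/400 = 0.5
10^0.5 = 3.162278
Ea = 1/(1 + 3.162278) = 1/4.162278 = 0.2403

0.2403


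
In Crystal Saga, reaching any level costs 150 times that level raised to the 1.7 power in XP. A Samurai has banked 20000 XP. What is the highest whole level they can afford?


XP = 150 * level^1.7, so level = (XP / 150)^(1/1.7)
= (20000 / 150)^(1/1.7)
= 133.3333^0.5882
= 17.7813
Floor: level = 17

level 17


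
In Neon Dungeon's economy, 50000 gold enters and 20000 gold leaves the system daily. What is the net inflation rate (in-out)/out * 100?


Net gold = 50000 - 20000 = 30000
Inflation rate = net / sunk * 100 = 30000 / 20000 * 100
= 1.5 * 100
= 150.00%

150.00%


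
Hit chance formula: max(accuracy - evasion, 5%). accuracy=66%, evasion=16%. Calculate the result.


accuracy - evasion = 66 - 16 = 50
Apply floor: max(50, 5) = 50
Hit chance = 50%

50%


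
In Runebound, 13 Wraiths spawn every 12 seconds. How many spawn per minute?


Spawns per minute = count * (60 / interval)
= 13 * (60 / 12)
= 13 * 5.0
= 65.0

65.0 per minute


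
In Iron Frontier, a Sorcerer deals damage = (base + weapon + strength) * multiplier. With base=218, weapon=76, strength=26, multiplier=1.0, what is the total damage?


Sum base + weapon + str = 218 + 76 + 26 = 320
Multiply by 1.0:
320 * 1.0 = 320.0

320.0 damage


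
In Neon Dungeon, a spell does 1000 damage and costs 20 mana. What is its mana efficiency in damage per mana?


Efficiency = damage / mana
= 1000 / 20
= 50.00

50.00 dmg/mana


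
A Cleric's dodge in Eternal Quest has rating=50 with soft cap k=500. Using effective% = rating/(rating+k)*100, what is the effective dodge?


effective% = rating / (rating + k) * 100
= 50 / (50 + 500) * 100
= 50 / 550 * 100
= 0.090909 * 100
= 9.09%

9.09%


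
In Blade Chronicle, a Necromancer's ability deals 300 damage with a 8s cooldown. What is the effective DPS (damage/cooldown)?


DPS = damage / cooldown
= 300 / 8
= 37.50

37.50 DPS


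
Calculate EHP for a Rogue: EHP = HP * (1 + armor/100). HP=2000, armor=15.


EHP = 2000 * (1 + 15/100)
= 2000 * (1 + 0.15)
= 2000 * 1.15
= 2300.0

2300.0 EHP


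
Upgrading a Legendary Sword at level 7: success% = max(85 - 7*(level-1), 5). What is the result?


raw_rate = 85 - 7 * (7 - 1)
= 85 - 7 * 6
= 85 - 42
= 43
Apply floor: max(43, 5) = 43%

43%


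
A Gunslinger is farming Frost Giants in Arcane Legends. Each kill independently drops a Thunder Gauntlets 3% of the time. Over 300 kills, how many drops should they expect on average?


Expected drops = kills * (drop_rate / 100)
= 300 * (3 / 100)
= 300 * 0.03
= 9.0

9.0 drops


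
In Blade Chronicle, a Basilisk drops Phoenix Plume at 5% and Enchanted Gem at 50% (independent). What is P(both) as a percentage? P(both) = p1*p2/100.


For independent events, P(both) = P(A) * P(B)
= 5% * 50%
= 250 / 100 %
= 2.5%

2.5%


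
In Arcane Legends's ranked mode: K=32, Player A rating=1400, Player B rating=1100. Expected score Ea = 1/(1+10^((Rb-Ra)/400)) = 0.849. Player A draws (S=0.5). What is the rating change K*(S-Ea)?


Elo update: delta = K * (S - Ea), where S = 0.5 (draws)
S - Ea = 0.5 - 0.849 = -0.349
Rating change = 32 * -0.349
= -11.17

-11.17 rating points


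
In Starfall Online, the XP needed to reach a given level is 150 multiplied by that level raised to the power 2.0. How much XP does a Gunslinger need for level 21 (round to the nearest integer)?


XP = 150 * level^2.0
Substitute level = 21:
XP = 150 * 21^2.0
= 150 * 441.0
= 66150

66150 XP


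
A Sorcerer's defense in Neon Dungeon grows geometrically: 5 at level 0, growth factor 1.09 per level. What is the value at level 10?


value = base * growth^level
= 5 * 1.09^10
= 5 * 2.367364
= 11.84

11.84 defense


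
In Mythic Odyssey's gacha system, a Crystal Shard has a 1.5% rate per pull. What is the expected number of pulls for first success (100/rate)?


Expected pulls for a geometric distribution = 1/p = 100 / rate%
= 100 / 1.5
= 66.67

66.67 pulls


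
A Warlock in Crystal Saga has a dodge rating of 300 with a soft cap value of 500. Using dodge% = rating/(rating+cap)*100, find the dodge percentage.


dodge% = 300 / (300 + 500) * 100
= 300 / 800 * 100
= 0.375 * 100
= 37.50%

37.50%


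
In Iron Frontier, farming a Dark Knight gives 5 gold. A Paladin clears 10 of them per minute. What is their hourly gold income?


Gold per minute = 5 * 10 = 50
Gold per hour = 50 * 60 = 3000

3000 gold/hour


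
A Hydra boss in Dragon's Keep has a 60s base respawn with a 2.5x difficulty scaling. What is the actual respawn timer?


Respawn time = base * multiplier
= 60 * 2.5
= 150.0 seconds

150.0 seconds


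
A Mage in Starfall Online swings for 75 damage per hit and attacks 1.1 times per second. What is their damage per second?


DPS = damage * attack_speed
= 75 * 1.1
= 82.5

82.5 DPS


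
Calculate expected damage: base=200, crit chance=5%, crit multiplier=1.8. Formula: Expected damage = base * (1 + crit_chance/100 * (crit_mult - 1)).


E[dmg] = base * (1 + crit_chance * (crit_mult - 1))
cc as decimal = 5/100 = 0.05
cm - 1 = 1.8 - 1 = 0.8
Bonus factor = 0.05 * 0.8 = 0.04
Total multiplier = 1 + 0.04 = 1.04
Expected damage = 200 * 1.04 = 208.00

208.00 damage


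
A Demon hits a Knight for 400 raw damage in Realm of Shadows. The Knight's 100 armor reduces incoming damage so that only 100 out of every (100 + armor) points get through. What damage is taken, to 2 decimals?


actual = 400 * 100 / (100 + 100)
= 400 * 100 / 200
= 40000 / 200
= 200.00

200.00 damage


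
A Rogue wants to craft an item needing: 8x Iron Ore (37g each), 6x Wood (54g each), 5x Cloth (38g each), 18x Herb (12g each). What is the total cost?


Cost breakdown:
  Iron Ore: 8 * 37 = 296
  Wood: 6 * 54 = 324
  Cloth: 5 * 38 = 190
  Herb: 18 * 12 = 216
Total = 296 + 324 + 190 + 216 = 1026

1026 gold


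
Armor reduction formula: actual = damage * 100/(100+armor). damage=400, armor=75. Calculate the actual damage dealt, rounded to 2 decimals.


actual = 400 * 100 / (100 + 75)
= 400 * 100 / 175
= 40000 / 175
= 228.57

228.57 damage


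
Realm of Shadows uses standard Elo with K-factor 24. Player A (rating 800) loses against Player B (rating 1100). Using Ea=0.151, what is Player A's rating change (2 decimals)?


Elo update: delta = K * (S - Ea), where S = 0 (loses)
S - Ea = 0 - 0.151 = -0.151
Rating change = 24 * -0.151
= -3.62

-3.62 rating points


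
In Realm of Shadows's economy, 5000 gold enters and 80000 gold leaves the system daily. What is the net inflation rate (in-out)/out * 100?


Net gold = 5000 - 80000 = -75000
Inflation rate = net / sunk * 100 = -75000 / 80000 * 100
= -0.9375 * 100
= -93.75%

-93.75%


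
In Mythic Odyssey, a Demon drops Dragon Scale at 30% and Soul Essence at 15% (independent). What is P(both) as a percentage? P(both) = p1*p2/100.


For independent events, P(both) = P(A) * P(B)
= 30% * 15%
= 450 / 100 %
= 4.5%

4.5%


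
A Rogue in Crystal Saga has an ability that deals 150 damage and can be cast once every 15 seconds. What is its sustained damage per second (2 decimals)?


DPS = damage / cooldown
= 150 / 15
= 10.00

10.00 DPS


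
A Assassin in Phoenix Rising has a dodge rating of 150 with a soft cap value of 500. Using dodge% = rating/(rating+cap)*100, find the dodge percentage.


dodge% = 150 / (150 + 500) * 100
= 150 / 650 * 100
= 0.230769 * 100
= 23.08%

23.08%


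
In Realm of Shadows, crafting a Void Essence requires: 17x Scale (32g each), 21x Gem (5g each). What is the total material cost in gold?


Cost breakdown:
  Scale: 17 * 32 = 544
  Gem: 21 * 5 = 105
Total = 544 + 105 = 649

649 gold


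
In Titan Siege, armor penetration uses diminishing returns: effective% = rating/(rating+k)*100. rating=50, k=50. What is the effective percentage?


effective% = rating / (rating + k) * 100
= 50 / (50 + 50) * 100
= 50 / 100 * 100
= 0.5 * 100
= 50.00%

50.00%


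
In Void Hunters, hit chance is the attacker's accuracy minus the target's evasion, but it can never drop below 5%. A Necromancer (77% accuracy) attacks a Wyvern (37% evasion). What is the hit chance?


accuracy - evasion = 77 - 37 = 40
Apply floor: max(40, 5) = 40
Hit chance = 40%

40%
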